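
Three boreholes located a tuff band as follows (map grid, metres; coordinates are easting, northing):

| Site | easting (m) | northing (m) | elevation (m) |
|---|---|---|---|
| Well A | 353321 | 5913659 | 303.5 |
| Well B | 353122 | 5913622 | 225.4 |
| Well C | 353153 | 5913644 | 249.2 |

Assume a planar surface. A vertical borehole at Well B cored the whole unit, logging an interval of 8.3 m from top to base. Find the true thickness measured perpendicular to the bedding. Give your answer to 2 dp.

6.60 m

Let the plane be z = a·easting + b·northing + c.
Well B−Well A: −199a − 37b = −78.1;  Well C−Well A: −168a − 15b = −54.3.
Solving gives a = 0.25924, b = 0.71653.
|∇z| = √(a²+b²) = 0.76198, so dip δ = arctan(0.76198) = 37.31°.
True thickness = vertical thickness × cos δ = 8.3 × cos 37.31° = 6.60 m.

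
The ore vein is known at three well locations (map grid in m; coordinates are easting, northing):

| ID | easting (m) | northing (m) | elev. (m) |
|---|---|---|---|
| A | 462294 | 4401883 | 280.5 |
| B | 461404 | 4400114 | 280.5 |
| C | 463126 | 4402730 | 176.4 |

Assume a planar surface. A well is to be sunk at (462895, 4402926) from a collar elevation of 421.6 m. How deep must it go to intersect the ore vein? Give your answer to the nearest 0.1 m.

160.7 m

Two edge vectors: A→B = (-890, -1769, 0), A→C = (832, 847, -104.1).
Normal n = (A→B) × (A→C) = (184152.9, -92649, 717978).
So ∂z/∂easting = −n_x/n_z = −0.256488221 and ∂z/∂northing = −n_y/n_z = 0.129041558.
Intercept c from A: 280.5 + 118572.97 − 568025.84 = −449172.38.
At (462895, 4402926): z_contact = −118727.12 + 568160.43 − 449172.38 = 260.94 m.
Depth below ground = 421.6 − 260.94 = 160.7 m.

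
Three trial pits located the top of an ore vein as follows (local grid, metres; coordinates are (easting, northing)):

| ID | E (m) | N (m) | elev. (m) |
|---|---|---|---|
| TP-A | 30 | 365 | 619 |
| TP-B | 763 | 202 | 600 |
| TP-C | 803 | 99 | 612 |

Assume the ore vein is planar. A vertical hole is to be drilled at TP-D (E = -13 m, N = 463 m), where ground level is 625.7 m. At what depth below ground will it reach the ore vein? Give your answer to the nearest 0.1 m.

17.8 m

Two edge vectors: TP-A→TP-B = (733, -163, -19), TP-A→TP-C = (773, -266, -7).
Normal n = (TP-A→TP-B) × (TP-A→TP-C) = (-3913, -9556, -68979).
So ∂z/∂E = −n_x/n_z = −0.05673 and ∂z/∂N = −n_y/n_z = −0.13853.
Intercept c from TP-A: 619 + 1.70 + 50.57 = 671.27.
At (-13, 463): z_contact = 0.74 − 64.14 + 671.27 = 607.86 m.
Depth below ground = 625.7 − 607.86 = 17.8 m.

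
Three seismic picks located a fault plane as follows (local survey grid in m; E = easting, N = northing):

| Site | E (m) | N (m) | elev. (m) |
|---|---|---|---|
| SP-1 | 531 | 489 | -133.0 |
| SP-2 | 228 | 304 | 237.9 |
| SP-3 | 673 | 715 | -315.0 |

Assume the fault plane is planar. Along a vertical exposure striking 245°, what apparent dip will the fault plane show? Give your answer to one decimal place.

Two edge vectors: SP-1→SP-2 = (-303, -185, 370.9), SP-1→SP-3 = (142, 226, -182).
Normal n = (SP-1→SP-2) × (SP-1→SP-3) = (-50153.4, -2478.2, -42208).
So ∂z/∂E = −n_x/n_z = −1.18824 and ∂z/∂N = −n_y/n_z = −0.05871.
Unit vector along 245° is (sin 245°, cos 245°) = (-0.9063, -0.4226).
Slope in that direction = a·(-0.9063) + b·(-0.4226) = 1.10173.
Apparent dip = arctan|1.10173| = 47.8° (true dip is 50.0°, so apparent ≤ true as expected).

47.8°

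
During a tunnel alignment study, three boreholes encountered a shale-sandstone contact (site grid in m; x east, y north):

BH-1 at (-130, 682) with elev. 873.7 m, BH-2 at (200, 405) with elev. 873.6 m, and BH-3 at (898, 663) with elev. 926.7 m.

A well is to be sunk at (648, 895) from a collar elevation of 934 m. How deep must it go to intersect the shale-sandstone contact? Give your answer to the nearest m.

6 m

Two edge vectors: BH-1→BH-2 = (330, -277, -0.1), BH-1→BH-3 = (1028, -19, 53).
Normal n = (BH-1→BH-2) × (BH-1→BH-3) = (-14682.9, -17592.8, 278486).
So ∂z/∂x = −n_x/n_z = 0.05272 and ∂z/∂y = −n_y/n_z = 0.06317.
Intercept c from BH-1: 873.7 + 6.85 − 43.08 = 837.47.
At (648, 895): z_contact = 34.2 + 56.5 + 837.47 = 928.2 m.
Depth below ground = 934 − 928.2 = 6 m.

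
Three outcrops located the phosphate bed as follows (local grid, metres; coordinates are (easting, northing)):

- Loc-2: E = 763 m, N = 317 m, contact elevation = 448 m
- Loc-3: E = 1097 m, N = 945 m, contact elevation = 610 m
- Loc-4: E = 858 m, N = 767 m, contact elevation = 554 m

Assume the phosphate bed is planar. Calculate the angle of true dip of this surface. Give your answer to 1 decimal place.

13.0°

Let the plane be z = a·E + b·N + c.
Loc-3−Loc-2: 334a + 628b = 162;  Loc-4−Loc-2: 95a + 450b = 106.
Solving gives a = 0.06986, b = 0.22081.
Gradient magnitude |∇z| = √(a² + b²) = √(0.00488 + 0.04876) = 0.23159.
True dip = arctan(0.23159) = 13.0°, dipping toward SSW (azimuth ≈ 198°).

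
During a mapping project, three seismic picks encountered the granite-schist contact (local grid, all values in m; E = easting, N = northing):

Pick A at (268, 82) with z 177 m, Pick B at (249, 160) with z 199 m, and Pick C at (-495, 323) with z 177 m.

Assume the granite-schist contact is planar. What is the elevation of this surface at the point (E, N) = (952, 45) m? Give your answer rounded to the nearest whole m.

232 m

Let the plane be z = a·E + b·N + c.
Pick B−Pick A: −19a + 78b = 22;  Pick C−Pick A: −763a + 241b = 0.
Solving gives a = 0.09651, b = 0.30556.
Then c = 177 − a·268 − b·82 = 126.08.
At (952, 45): z = 91.9 + 13.8 + 126.08 = 231.7 m.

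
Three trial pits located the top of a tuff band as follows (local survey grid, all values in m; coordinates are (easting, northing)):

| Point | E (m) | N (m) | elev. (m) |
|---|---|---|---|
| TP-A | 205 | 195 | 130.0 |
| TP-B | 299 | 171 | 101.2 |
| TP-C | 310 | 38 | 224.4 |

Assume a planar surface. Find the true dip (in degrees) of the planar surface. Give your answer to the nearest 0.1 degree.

Let the plane be z = a·E + b·N + c.
TP-B−TP-A: 94a − 24b = −28.8;  TP-C−TP-A: 105a − 157b = 94.4.
Solving gives a = −0.55460, b = −0.97218.
Gradient magnitude |∇z| = √(a² + b²) = √(0.30758 + 0.94514) = 1.11925.
True dip = arctan(1.11925) = 48.2°, dipping toward NNE (azimuth ≈ 030°).

48.2°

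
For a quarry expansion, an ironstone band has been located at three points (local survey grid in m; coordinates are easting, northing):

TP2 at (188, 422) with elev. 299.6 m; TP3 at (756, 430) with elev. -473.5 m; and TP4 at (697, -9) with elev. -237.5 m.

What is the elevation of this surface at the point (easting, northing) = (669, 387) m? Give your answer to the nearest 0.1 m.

-340.2 m

Two edge vectors: TP2→TP3 = (568, 8, -773.1), TP2→TP4 = (509, -431, -537.1).
Normal n = (TP2→TP3) × (TP2→TP4) = (-337502.9, -88435.1, -248880).
So ∂z/∂easting = −n_x/n_z = −1.35609 and ∂z/∂northing = −n_y/n_z = −0.35533.
Intercept c from TP2: 299.6 + 254.94 + 149.95 = 704.49.
At (669, 387): z = −907.2 − 137.5 + 704.49 = -340.2 m.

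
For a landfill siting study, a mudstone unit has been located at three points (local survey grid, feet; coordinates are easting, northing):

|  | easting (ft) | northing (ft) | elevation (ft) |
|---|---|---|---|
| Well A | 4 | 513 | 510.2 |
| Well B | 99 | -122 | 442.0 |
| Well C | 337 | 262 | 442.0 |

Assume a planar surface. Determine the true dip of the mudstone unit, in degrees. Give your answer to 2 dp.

Two edge vectors: Well A→Well B = (95, -635, -68.2), Well A→Well C = (333, -251, -68.2).
Normal n = (Well A→Well B) × (Well A→Well C) = (26188.8, -16231.6, 187610).
So ∂z/∂easting = −n_x/n_z = −0.13959 and ∂z/∂northing = −n_y/n_z = 0.08652.
Gradient magnitude |∇z| = √(a² + b²) = √(0.01949 + 0.00749) = 0.16423.
True dip = arctan(0.16423) = 9.33°, dipping toward ESE (azimuth ≈ 122°).

9.33°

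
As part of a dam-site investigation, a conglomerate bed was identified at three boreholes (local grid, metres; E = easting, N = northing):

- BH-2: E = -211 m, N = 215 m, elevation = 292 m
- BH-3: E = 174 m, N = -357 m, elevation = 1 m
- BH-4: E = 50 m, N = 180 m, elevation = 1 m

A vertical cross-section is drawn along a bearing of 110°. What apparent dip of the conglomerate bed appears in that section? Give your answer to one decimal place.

Let the plane be z = a·E + b·N + c.
BH-3−BH-2: 385a − 572b = −291;  BH-4−BH-2: 261a − 35b = −291.
Solving gives a = −1.15057, b = −0.26568.
Unit vector along 110° is (sin 110°, cos 110°) = (0.9397, -0.3420).
Slope in that direction = a·(0.9397) + b·(-0.3420) = −0.99031.
Apparent dip = arctan|0.99031| = 44.7° (true dip is 49.7°, so apparent ≤ true as expected).

44.7°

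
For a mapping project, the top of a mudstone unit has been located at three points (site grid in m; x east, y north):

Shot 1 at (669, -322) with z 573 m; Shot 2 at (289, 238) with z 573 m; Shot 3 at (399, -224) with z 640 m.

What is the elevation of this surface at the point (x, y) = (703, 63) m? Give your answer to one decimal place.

Two edge vectors: Shot 1→Shot 2 = (-380, 560, 0), Shot 1→Shot 3 = (-270, 98, 67).
Normal n = (Shot 1→Shot 2) × (Shot 1→Shot 3) = (37520, 25460, 113960).
So ∂z/∂x = −n_x/n_z = −0.32924 and ∂z/∂y = −n_y/n_z = −0.22341.
Intercept c from Shot 1: 573 + 220.26 − 71.94 = 721.32.
At (703, 63): z = −231.5 − 14.1 + 721.32 = 475.8 m.

475.8 m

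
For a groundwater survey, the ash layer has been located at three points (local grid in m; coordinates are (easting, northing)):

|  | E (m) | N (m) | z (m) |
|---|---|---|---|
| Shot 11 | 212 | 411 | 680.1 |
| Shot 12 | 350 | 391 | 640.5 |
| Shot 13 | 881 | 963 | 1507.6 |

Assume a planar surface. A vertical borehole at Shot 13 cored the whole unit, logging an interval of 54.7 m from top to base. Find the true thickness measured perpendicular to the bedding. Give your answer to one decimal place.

29.4 m

Let the plane be z = a·E + b·N + c.
Shot 12−Shot 11: 138a − 20b = −39.6;  Shot 13−Shot 11: 669a + 552b = 827.5.
Solving gives a = −0.05928, b = 1.57094.
|∇z| = √(a²+b²) = 1.57206, so dip δ = arctan(1.57206) = 57.54°.
True thickness = vertical thickness × cos δ = 54.7 × cos 57.54° = 29.4 m.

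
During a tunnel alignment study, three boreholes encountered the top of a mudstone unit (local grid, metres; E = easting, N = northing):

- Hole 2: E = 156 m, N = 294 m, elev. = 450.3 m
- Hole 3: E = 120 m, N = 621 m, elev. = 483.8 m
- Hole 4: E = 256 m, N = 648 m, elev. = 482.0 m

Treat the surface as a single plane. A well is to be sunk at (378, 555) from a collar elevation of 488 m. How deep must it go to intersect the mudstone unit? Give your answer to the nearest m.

19 m

Two edge vectors: Hole 2→Hole 3 = (-36, 327, 33.5), Hole 2→Hole 4 = (100, 354, 31.7).
Normal n = (Hole 2→Hole 3) × (Hole 2→Hole 4) = (-1493.1, 4491.2, -45444).
So ∂z/∂E = −n_x/n_z = −0.03286 and ∂z/∂N = −n_y/n_z = 0.09883.
Intercept c from Hole 2: 450.3 + 5.13 − 29.06 = 426.37.
At (378, 555): z_contact = −12.4 + 54.9 + 426.37 = 468.8 m.
Depth below ground = 488 − 468.8 = 19 m.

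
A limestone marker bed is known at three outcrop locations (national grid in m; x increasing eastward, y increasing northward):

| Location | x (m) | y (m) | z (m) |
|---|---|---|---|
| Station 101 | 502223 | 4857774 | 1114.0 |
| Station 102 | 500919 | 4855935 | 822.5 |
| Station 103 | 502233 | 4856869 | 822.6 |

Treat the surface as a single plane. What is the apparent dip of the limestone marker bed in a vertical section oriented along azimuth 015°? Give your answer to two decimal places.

Let the plane be z = a·x + b·y + c.
Station 102−Station 101: −1304a − 1839b = −291.5;  Station 103−Station 101: 10a − 905b = −291.4.
Solving gives a = −0.22701, b = 0.31948.
Unit vector along 015° is (sin 15°, cos 15°) = (0.2588, 0.9659).
Slope in that direction = a·(0.2588) + b·(0.9659) = 0.24984.
Apparent dip = arctan|0.24984| = 14.03° (true dip is 21.4°, so apparent ≤ true as expected).

14.03°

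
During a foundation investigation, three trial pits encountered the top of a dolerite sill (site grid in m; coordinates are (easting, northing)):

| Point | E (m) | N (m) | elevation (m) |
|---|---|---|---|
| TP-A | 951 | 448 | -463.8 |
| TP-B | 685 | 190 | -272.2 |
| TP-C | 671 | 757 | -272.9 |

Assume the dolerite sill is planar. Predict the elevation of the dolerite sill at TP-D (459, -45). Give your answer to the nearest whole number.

Let the plane be z = a·E + b·N + c.
TP-B−TP-A: −266a − 258b = 191.6;  TP-C−TP-A: −280a + 309b = 190.9.
Solving gives a = −0.70228, b = −0.01857.
Then c = -463.8 − a·951 − b·448 = 212.39.
At (459, -45): z = −322.3 + 0.8 + 212.39 = -109.1 m.

-109 m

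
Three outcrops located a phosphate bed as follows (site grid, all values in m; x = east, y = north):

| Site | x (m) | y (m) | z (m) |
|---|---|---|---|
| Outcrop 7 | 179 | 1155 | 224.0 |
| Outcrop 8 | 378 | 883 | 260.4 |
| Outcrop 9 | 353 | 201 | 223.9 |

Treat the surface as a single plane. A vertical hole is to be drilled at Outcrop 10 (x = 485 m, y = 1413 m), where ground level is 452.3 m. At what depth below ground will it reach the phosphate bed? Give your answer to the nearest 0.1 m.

Let the plane be z = a·x + b·y + c.
Outcrop 8−Outcrop 7: 199a − 272b = 36.4;  Outcrop 9−Outcrop 7: 174a − 954b = −0.1.
Solving gives a = 0.243848, b = 0.044580.
Then c = 224 − a·179 − b·1155 = 128.86.
At (485, 1413): z_contact = 118.27 + 62.99 + 128.86 = 310.12 m.
Depth below ground = 452.3 − 310.12 = 142.2 m.

142.2 m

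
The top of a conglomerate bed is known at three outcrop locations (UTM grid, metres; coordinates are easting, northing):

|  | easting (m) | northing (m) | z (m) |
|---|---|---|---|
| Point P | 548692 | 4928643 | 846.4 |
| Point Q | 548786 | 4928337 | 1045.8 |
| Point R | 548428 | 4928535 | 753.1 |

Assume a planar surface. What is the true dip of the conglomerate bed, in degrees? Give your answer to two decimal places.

36.21°

Let the plane be z = a·easting + b·northing + c.
Point Q−Point P: 94a − 306b = 199.4;  Point R−Point P: −264a − 108b = −93.3.
Solving gives a = 0.55077, b = −0.48244.
Gradient magnitude |∇z| = √(a² + b²) = √(0.30335 + 0.23275) = 0.73219.
True dip = arctan(0.73219) = 36.21°, dipping toward NW (azimuth ≈ 311°).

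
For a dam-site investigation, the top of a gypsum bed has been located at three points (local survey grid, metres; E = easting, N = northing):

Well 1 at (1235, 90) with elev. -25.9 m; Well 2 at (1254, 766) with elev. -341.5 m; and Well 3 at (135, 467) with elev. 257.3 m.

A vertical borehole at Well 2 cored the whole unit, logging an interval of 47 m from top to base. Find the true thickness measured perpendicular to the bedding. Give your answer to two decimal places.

40.04 m

Two edge vectors: Well 1→Well 2 = (19, 676, -315.6), Well 1→Well 3 = (-1100, 377, 283.2).
Normal n = (Well 1→Well 2) × (Well 1→Well 3) = (310424.4, 341779.2, 750763).
So ∂z/∂E = −n_x/n_z = −0.41348 and ∂z/∂N = −n_y/n_z = −0.45524.
|∇z| = √(a²+b²) = 0.61499, so dip δ = arctan(0.61499) = 31.59°.
True thickness = vertical thickness × cos δ = 47 × cos 31.59° = 40.04 m.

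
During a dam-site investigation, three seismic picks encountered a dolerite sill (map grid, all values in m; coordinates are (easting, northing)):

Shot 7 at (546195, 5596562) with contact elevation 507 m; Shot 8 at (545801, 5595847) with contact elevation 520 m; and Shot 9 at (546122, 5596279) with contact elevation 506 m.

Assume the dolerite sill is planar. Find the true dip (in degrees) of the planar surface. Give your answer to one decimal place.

Let the plane be z = a·E + b·N + c.
Shot 8−Shot 7: −394a − 715b = 13;  Shot 9−Shot 7: −73a − 283b = −1.
Solving gives a = −0.07409, b = 0.02264.
Gradient magnitude |∇z| = √(a² + b²) = √(0.00549 + 0.00051) = 0.07747.
True dip = arctan(0.07747) = 4.4°, dipping toward ESE (azimuth ≈ 107°).

4.4°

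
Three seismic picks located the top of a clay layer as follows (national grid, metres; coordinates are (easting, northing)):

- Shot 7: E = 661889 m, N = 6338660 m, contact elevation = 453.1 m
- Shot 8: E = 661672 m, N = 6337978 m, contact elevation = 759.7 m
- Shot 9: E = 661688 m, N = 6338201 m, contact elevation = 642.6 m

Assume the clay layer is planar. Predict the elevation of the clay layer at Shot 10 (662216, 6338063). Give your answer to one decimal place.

880.0 m

Let the plane be z = a·E + b·N + c.
Shot 8−Shot 7: −217a − 682b = 306.6;  Shot 9−Shot 7: −201a − 459b = 189.5.
Solving gives a = 0.306582353, b = −0.547109048.
Then c = 453.1 − a·661889 − b·6338660 = 3265467.85.
At (662216, 6338063): z = 203023.7 − 3467611.6 + 3265467.85 = 880.0 m.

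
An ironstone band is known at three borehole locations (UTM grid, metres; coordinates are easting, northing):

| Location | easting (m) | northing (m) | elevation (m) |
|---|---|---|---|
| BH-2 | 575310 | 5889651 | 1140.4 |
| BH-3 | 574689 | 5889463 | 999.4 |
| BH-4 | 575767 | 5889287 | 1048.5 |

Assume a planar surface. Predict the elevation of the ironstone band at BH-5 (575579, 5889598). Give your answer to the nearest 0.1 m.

1149.1 m

Let the plane be z = a·easting + b·northing + c.
BH-3−BH-2: −621a − 188b = −141;  BH-4−BH-2: 457a − 364b = −91.9.
Solving gives a = 0.109138351, b = 0.389495128.
Then c = 1140.4 − a·575310 − b·5889651 = −2355638.35.
At (575579, 5889598): z = 62817.7 + 2293969.7 − 2355638.35 = 1149.1 m.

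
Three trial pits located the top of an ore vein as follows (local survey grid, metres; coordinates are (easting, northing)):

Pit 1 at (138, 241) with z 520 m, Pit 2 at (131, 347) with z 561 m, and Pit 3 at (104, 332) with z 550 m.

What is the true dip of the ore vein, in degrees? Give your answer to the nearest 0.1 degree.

Let the plane be z = a·E + b·N + c.
Pit 2−Pit 1: −7a + 106b = 41;  Pit 3−Pit 1: −34a + 91b = 30.
Solving gives a = 0.18571, b = 0.39906.
Gradient magnitude |∇z| = √(a² + b²) = √(0.03449 + 0.15925) = 0.44015.
True dip = arctan(0.44015) = 23.8°, dipping toward SSW (azimuth ≈ 205°).

23.8°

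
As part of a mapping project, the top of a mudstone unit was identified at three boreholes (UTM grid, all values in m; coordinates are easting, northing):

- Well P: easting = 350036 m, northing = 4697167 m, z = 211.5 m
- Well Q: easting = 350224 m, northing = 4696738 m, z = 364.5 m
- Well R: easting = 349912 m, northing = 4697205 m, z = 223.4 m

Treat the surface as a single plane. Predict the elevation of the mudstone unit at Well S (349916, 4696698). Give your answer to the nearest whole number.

Let the plane be z = a·easting + b·northing + c.
Well Q−Well P: 188a − 429b = 153;  Well R−Well P: −124a + 38b = 11.9.
Solving gives a = −0.23710371, b = −0.46054894.
Then c = 211.5 − a·350036 − b·4697167 = 2246481.64.
At (349916, 4696698): z = −82966.4 − 2163059.3 + 2246481.64 = 455.9 m.

456 m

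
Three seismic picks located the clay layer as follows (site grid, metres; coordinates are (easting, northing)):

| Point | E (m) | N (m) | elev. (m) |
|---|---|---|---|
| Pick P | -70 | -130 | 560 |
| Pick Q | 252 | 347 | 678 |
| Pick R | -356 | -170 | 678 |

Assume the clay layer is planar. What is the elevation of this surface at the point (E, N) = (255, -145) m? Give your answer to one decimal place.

390.8 m

Two edge vectors: Pick P→Pick Q = (322, 477, 118), Pick P→Pick R = (-286, -40, 118).
Normal n = (Pick P→Pick Q) × (Pick P→Pick R) = (61006, -71744, 123542).
So ∂z/∂E = −n_x/n_z = −0.49381 and ∂z/∂N = −n_y/n_z = 0.58073.
Intercept c from Pick P: 560 − 34.57 + 75.49 = 600.93.
At (255, -145): z = −125.9 − 84.2 + 600.93 = 390.8 m.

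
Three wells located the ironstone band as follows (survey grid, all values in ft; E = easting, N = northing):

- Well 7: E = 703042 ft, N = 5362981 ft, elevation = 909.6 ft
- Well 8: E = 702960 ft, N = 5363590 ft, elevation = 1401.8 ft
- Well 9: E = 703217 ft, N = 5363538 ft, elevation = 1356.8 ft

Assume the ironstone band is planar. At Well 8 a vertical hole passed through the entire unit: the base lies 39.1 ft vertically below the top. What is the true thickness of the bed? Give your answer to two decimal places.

30.43 ft

Two edge vectors: Well 7→Well 8 = (-82, 609, 492.2), Well 7→Well 9 = (175, 557, 447.2).
Normal n = (Well 7→Well 8) × (Well 7→Well 9) = (-1810.6, 122805.4, -152249).
So ∂z/∂E = −n_x/n_z = −0.01189 and ∂z/∂N = −n_y/n_z = 0.80661.
|∇z| = √(a²+b²) = 0.80670, so dip δ = arctan(0.80670) = 38.89°.
True thickness = vertical thickness × cos δ = 39.1 × cos 38.89° = 30.43 ft.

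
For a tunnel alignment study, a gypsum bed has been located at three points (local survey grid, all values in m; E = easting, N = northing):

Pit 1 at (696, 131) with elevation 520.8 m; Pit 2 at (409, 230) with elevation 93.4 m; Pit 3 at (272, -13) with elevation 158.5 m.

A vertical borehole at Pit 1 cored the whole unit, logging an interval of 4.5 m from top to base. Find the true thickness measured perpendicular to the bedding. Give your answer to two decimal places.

Two edge vectors: Pit 1→Pit 2 = (-287, 99, -427.4), Pit 1→Pit 3 = (-424, -144, -362.3).
Normal n = (Pit 1→Pit 2) × (Pit 1→Pit 3) = (-97413.3, 77237.5, 83304).
So ∂z/∂E = −n_x/n_z = 1.16937 and ∂z/∂N = −n_y/n_z = −0.92718.
|∇z| = √(a²+b²) = 1.49234, so dip δ = arctan(1.49234) = 56.17°.
True thickness = vertical thickness × cos δ = 4.5 × cos 56.17° = 2.50 m.

2.50 m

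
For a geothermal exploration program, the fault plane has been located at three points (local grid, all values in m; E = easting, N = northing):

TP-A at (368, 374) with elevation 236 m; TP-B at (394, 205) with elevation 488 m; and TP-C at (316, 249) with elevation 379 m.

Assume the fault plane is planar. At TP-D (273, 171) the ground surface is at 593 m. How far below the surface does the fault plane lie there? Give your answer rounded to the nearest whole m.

Two edge vectors: TP-A→TP-B = (26, -169, 252), TP-A→TP-C = (-52, -125, 143).
Normal n = (TP-A→TP-B) × (TP-A→TP-C) = (7333, -16822, -12038).
So ∂z/∂E = −n_x/n_z = 0.60915 and ∂z/∂N = −n_y/n_z = −1.39741.
Intercept c from TP-A: 236 − 224.17 + 522.63 = 534.46.
At (273, 171): z_contact = 166.3 − 239.0 + 534.46 = 461.8 m.
Depth below ground = 593 − 461.8 = 131 m.

131 m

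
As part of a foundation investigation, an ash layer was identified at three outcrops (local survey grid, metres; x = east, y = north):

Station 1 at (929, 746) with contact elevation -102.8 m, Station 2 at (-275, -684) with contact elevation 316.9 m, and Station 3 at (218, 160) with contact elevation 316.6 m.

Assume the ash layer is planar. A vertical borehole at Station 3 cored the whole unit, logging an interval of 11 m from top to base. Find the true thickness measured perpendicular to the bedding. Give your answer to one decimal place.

6.7 m

Let the plane be z = a·x + b·y + c.
Station 2−Station 1: −1204a − 1430b = 419.7;  Station 3−Station 1: −711a − 586b = 419.4.
Solving gives a = −1.13693, b = 0.66375.
|∇z| = √(a²+b²) = 1.31651, so dip δ = arctan(1.31651) = 52.78°.
True thickness = vertical thickness × cos δ = 11 × cos 52.78° = 6.7 m.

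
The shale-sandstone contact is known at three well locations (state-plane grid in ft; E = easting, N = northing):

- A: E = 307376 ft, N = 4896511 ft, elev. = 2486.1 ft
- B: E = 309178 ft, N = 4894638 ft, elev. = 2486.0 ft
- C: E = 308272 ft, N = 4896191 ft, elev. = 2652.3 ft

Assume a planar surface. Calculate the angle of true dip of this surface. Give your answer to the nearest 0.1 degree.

Two edge vectors: A→B = (1802, -1873, -0.1), A→C = (896, -320, 166.2).
Normal n = (A→B) × (A→C) = (-311324.6, -299582, 1101568).
So ∂z/∂E = −n_x/n_z = 0.28262 and ∂z/∂N = −n_y/n_z = 0.27196.
Gradient magnitude |∇z| = √(a² + b²) = √(0.07987 + 0.07396) = 0.39222.
True dip = arctan(0.39222) = 21.4°, dipping toward SW (azimuth ≈ 226°).

21.4°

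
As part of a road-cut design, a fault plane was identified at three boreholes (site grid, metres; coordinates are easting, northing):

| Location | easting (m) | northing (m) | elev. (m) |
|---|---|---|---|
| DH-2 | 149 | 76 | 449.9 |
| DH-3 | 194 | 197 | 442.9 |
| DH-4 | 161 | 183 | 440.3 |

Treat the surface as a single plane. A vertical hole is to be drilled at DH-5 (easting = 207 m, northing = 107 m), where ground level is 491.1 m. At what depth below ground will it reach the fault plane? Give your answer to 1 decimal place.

37.3 m

Two edge vectors: DH-2→DH-3 = (45, 121, -7), DH-2→DH-4 = (12, 107, -9.6).
Normal n = (DH-2→DH-3) × (DH-2→DH-4) = (-412.6, 348, 3363).
So ∂z/∂easting = −n_x/n_z = 0.12269 and ∂z/∂northing = −n_y/n_z = −0.10348.
Intercept c from DH-2: 449.9 − 18.28 + 7.86 = 439.48.
At (207, 107): z_contact = 25.40 − 11.07 + 439.48 = 453.81 m.
Depth below ground = 491.1 − 453.81 = 37.3 m.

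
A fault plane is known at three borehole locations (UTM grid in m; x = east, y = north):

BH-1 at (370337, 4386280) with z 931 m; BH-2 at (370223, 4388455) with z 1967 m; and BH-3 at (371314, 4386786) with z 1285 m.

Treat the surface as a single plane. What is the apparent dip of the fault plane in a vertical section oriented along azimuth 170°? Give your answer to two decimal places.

24.48°

Two edge vectors: BH-1→BH-2 = (-114, 2175, 1036), BH-1→BH-3 = (977, 506, 354).
Normal n = (BH-1→BH-2) × (BH-1→BH-3) = (245734, 1052528, -2182659).
So ∂z/∂x = −n_x/n_z = 0.11258 and ∂z/∂y = −n_y/n_z = 0.48222.
Unit vector along 170° is (sin 170°, cos 170°) = (0.1736, -0.9848).
Slope in that direction = a·(0.1736) + b·(-0.9848) = −0.45535.
Apparent dip = arctan|0.45535| = 24.48° (true dip is 26.3°, so apparent ≤ true as expected).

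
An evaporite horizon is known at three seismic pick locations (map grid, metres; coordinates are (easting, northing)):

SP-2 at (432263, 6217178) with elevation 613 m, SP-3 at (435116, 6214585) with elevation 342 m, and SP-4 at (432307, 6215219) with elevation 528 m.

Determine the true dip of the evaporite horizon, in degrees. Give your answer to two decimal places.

Let the plane be z = a·E + b·N + c.
SP-3−SP-2: 2853a − 2593b = −271;  SP-4−SP-2: 44a − 1959b = −85.
Solving gives a = −0.05671, b = 0.04212.
Gradient magnitude |∇z| = √(a² + b²) = √(0.00322 + 0.00177) = 0.07064.
True dip = arctan(0.07064) = 4.04°, dipping toward SE (azimuth ≈ 127°).

4.04°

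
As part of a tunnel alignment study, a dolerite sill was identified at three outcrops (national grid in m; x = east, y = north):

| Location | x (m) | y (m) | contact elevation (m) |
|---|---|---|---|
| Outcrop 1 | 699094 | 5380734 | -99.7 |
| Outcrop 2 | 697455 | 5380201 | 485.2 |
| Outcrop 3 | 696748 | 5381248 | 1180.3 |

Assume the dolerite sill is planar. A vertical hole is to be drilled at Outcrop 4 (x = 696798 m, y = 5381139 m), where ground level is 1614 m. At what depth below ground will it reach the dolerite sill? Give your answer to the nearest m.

Two edge vectors: Outcrop 1→Outcrop 2 = (-1639, -533, 584.9), Outcrop 1→Outcrop 3 = (-2346, 514, 1280).
Normal n = (Outcrop 1→Outcrop 2) × (Outcrop 1→Outcrop 3) = (-982878.6, 725744.6, -2092864).
So ∂z/∂x = −n_x/n_z = −0.46963329 and ∂z/∂y = −n_y/n_z = 0.34677103.
Intercept c from Outcrop 1: -99.7 + 328317.81 − 1865882.66 = −1537664.55.
At (696798, 5381139): z_contact = −327239.5 + 1866023.1 − 1537664.55 = 1119.0 m.
Depth below ground = 1614 − 1119.0 = 495 m.

495 m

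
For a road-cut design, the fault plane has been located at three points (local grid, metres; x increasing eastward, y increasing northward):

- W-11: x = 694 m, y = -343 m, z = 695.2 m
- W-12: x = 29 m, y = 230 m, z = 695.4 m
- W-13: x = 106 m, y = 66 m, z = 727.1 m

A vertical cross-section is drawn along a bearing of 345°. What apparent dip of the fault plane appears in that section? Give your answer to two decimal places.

Let the plane be z = a·x + b·y + c.
W-12−W-11: −665a + 573b = 0.2;  W-13−W-11: −588a + 409b = 31.9.
Solving gives a = −0.28022, b = −0.32486.
Unit vector along 345° is (sin 345°, cos 345°) = (-0.2588, 0.9659).
Slope in that direction = a·(-0.2588) + b·(0.9659) = −0.24126.
Apparent dip = arctan|0.24126| = 13.56° (true dip is 23.2°, so apparent ≤ true as expected).

13.56°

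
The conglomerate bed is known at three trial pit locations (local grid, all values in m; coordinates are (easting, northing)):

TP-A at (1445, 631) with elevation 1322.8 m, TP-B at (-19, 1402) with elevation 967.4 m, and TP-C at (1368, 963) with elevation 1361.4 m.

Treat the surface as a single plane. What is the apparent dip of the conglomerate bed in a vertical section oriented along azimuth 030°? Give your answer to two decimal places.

Two edge vectors: TP-A→TP-B = (-1464, 771, -355.4), TP-A→TP-C = (-77, 332, 38.6).
Normal n = (TP-A→TP-B) × (TP-A→TP-C) = (147753.4, 83876.2, -426681).
So ∂z/∂E = −n_x/n_z = 0.34629 and ∂z/∂N = −n_y/n_z = 0.19658.
Unit vector along 030° is (sin 30°, cos 30°) = (0.5000, 0.8660).
Slope in that direction = a·(0.5000) + b·(0.8660) = 0.34338.
Apparent dip = arctan|0.34338| = 18.95° (true dip is 21.7°, so apparent ≤ true as expected).

18.95°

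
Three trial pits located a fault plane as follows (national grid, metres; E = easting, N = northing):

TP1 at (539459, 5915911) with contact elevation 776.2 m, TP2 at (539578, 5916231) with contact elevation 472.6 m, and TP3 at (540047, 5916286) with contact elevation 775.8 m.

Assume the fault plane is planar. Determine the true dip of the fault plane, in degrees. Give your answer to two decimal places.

Two edge vectors: TP1→TP2 = (119, 320, -303.6), TP1→TP3 = (588, 375, -0.4).
Normal n = (TP1→TP2) × (TP1→TP3) = (113722, -178469.2, -143535).
So ∂z/∂E = −n_x/n_z = 0.79229 and ∂z/∂N = −n_y/n_z = −1.24338.
Gradient magnitude |∇z| = √(a² + b²) = √(0.62773 + 1.54601) = 1.47436.
True dip = arctan(1.47436) = 55.85°, dipping toward NNW (azimuth ≈ 327°).

55.85°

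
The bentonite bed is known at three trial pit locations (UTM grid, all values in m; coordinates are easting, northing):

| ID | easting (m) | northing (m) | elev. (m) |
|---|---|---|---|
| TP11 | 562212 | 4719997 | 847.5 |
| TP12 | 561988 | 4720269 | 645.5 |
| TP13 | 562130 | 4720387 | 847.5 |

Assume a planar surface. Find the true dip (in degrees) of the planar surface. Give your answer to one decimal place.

Let the plane be z = a·easting + b·northing + c.
TP12−TP11: −224a + 272b = −202;  TP13−TP11: −82a + 390b = 0.
Solving gives a = 1.21096, b = 0.25461.
Gradient magnitude |∇z| = √(a² + b²) = √(1.46642 + 0.06483) = 1.23743.
True dip = arctan(1.23743) = 51.1°, dipping toward WSW (azimuth ≈ 258°).

51.1°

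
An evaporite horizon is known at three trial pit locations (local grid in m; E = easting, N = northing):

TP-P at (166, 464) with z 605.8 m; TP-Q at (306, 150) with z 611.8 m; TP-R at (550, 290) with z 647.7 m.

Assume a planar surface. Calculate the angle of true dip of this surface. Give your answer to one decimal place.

Let the plane be z = a·E + b·N + c.
TP-Q−TP-P: 140a − 314b = 6;  TP-R−TP-P: 384a − 174b = 41.9.
Solving gives a = 0.12589, b = 0.03702.
Gradient magnitude |∇z| = √(a² + b²) = √(0.01585 + 0.00137) = 0.13122.
True dip = arctan(0.13122) = 7.5°, dipping toward WSW (azimuth ≈ 254°).

7.5°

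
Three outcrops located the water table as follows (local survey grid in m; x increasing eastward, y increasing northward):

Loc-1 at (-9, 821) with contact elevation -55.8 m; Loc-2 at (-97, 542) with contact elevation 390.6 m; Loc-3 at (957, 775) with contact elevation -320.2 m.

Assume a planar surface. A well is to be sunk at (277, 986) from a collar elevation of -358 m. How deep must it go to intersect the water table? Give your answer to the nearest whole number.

Two edge vectors: Loc-1→Loc-2 = (-88, -279, 446.4), Loc-1→Loc-3 = (966, -46, -264.4).
Normal n = (Loc-1→Loc-2) × (Loc-1→Loc-3) = (94302, 407955.2, 273562).
So ∂z/∂x = −n_x/n_z = −0.34472 and ∂z/∂y = −n_y/n_z = −1.49127.
Intercept c from Loc-1: -55.8 − 3.10 + 1224.33 = 1165.43.
At (277, 986): z_contact = −95.5 − 1470.4 + 1165.43 = -400.4 m.
Depth below ground = -358 − (-400.4) = 42 m.

42 m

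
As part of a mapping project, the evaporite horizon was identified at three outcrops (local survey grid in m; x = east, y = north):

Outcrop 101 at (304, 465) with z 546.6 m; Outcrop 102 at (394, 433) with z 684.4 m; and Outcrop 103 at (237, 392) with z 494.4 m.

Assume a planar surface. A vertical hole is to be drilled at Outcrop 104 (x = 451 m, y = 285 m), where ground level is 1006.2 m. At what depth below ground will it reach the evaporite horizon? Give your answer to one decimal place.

Two edge vectors: Outcrop 101→Outcrop 102 = (90, -32, 137.8), Outcrop 101→Outcrop 103 = (-67, -73, -52.2).
Normal n = (Outcrop 101→Outcrop 102) × (Outcrop 101→Outcrop 103) = (11729.8, -4534.6, -8714).
So ∂z/∂x = −n_x/n_z = 1.34609 and ∂z/∂y = −n_y/n_z = −0.52038.
Intercept c from Outcrop 101: 546.6 − 409.21 + 241.98 = 379.37.
At (451, 285): z_contact = 607.09 − 148.31 + 379.37 = 838.14 m.
Depth below ground = 1006.2 − 838.14 = 168.1 m.

168.1 m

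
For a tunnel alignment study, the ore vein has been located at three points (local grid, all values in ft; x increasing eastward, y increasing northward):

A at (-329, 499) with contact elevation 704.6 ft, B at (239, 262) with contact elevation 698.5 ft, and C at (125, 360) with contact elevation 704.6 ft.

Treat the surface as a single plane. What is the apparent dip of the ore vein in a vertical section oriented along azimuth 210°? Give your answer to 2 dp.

Two edge vectors: A→B = (568, -237, -6.1), A→C = (454, -139, 0).
Normal n = (A→B) × (A→C) = (-847.9, -2769.4, 28646).
So ∂z/∂x = −n_x/n_z = 0.02960 and ∂z/∂y = −n_y/n_z = 0.09668.
Unit vector along 210° is (sin 210°, cos 210°) = (-0.5000, -0.8660).
Slope in that direction = a·(-0.5000) + b·(-0.8660) = −0.09852.
Apparent dip = arctan|0.09852| = 5.63° (true dip is 5.8°, so apparent ≤ true as expected).

5.63°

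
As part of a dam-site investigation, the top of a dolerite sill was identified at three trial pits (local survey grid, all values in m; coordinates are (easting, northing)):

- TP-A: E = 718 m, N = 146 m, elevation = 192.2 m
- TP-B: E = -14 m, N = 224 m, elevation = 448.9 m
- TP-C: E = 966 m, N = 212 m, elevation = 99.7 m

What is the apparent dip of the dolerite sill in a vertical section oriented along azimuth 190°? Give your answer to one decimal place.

6.9°

Let the plane be z = a·E + b·N + c.
TP-B−TP-A: −732a + 78b = 256.7;  TP-C−TP-A: 248a + 66b = −92.5.
Solving gives a = −0.35706, b = −0.05984.
Unit vector along 190° is (sin 190°, cos 190°) = (-0.1736, -0.9848).
Slope in that direction = a·(-0.1736) + b·(-0.9848) = 0.12093.
Apparent dip = arctan|0.12093| = 6.9° (true dip is 19.9°, so apparent ≤ true as expected).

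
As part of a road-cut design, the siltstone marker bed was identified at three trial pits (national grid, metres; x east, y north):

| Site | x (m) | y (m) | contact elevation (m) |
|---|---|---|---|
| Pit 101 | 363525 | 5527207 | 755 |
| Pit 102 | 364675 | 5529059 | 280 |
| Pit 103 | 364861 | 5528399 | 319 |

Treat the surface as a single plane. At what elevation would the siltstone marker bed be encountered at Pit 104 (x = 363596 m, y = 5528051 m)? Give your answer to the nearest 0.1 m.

Let the plane be z = a·x + b·y + c.
Pit 102−Pit 101: 1150a + 1852b = −475;  Pit 103−Pit 101: 1336a + 1192b = −436.
Solving gives a = −0.218648049, b = −0.120709905.
Then c = 755 − a·363525 − b·5527207 = 747427.66.
At (363596, 5528051): z = −79499.6 − 667290.5 + 747427.66 = 637.6 m.

637.6 m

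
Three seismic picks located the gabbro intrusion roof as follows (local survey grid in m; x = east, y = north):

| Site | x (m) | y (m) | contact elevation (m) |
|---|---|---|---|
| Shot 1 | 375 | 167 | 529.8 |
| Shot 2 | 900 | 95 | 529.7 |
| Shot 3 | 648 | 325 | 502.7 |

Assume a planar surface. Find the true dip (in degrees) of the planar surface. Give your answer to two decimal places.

7.95°

Two edge vectors: Shot 1→Shot 2 = (525, -72, -0.1), Shot 1→Shot 3 = (273, 158, -27.1).
Normal n = (Shot 1→Shot 2) × (Shot 1→Shot 3) = (1967, 14200.2, 102606).
So ∂z/∂x = −n_x/n_z = −0.01917 and ∂z/∂y = −n_y/n_z = −0.13840.
Gradient magnitude |∇z| = √(a² + b²) = √(0.00037 + 0.01915) = 0.13972.
True dip = arctan(0.13972) = 7.95°, dipping toward N (azimuth ≈ 008°).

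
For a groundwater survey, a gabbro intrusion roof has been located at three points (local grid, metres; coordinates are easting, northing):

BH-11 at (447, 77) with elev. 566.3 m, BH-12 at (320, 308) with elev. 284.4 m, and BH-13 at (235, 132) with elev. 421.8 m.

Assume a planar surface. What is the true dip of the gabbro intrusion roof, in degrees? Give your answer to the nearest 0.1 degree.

47.1°

Let the plane be z = a·easting + b·northing + c.
BH-12−BH-11: −127a + 231b = −281.9;  BH-13−BH-11: −212a + 55b = −144.5.
Solving gives a = 0.42573, b = −0.98629.
Gradient magnitude |∇z| = √(a² + b²) = √(0.18124 + 0.97277) = 1.07425.
True dip = arctan(1.07425) = 47.1°, dipping toward NNW (azimuth ≈ 337°).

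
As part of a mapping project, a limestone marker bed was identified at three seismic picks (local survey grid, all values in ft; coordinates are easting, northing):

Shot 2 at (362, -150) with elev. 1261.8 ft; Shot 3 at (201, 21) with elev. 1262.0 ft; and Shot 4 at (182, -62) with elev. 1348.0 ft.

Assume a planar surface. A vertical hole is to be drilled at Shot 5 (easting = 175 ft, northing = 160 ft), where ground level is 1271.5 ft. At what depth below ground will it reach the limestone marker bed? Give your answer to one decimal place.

Let the plane be z = a·easting + b·northing + c.
Shot 3−Shot 2: −161a + 171b = 0.2;  Shot 4−Shot 2: −180a + 88b = 86.2.
Solving gives a = −0.88626, b = −0.83327.
Then c = 1261.8 − a·362 − b·-150 = 1457.64.
At (175, 160): z_contact = −155.10 − 133.32 + 1457.64 = 1169.22 ft.
Depth below ground = 1271.5 − 1169.22 = 102.3 ft.

102.3 ft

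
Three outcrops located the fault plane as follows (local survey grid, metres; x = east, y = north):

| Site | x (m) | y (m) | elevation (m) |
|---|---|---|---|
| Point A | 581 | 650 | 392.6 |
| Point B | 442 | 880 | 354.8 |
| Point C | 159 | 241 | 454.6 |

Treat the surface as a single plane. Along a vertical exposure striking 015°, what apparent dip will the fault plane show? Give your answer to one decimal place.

8.7°

Two edge vectors: Point A→Point B = (-139, 230, -37.8), Point A→Point C = (-422, -409, 62).
Normal n = (Point A→Point B) × (Point A→Point C) = (-1200.2, 24569.6, 153911).
So ∂z/∂x = −n_x/n_z = 0.00780 and ∂z/∂y = −n_y/n_z = −0.15964.
Unit vector along 015° is (sin 15°, cos 15°) = (0.2588, 0.9659).
Slope in that direction = a·(0.2588) + b·(0.9659) = −0.15218.
Apparent dip = arctan|0.15218| = 8.7° (true dip is 9.1°, so apparent ≤ true as expected).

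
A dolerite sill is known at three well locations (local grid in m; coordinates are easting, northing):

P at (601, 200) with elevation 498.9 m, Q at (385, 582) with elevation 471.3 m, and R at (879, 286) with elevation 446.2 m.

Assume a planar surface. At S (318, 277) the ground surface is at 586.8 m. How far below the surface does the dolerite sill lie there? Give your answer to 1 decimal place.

Two edge vectors: P→Q = (-216, 382, -27.6), P→R = (278, 86, -52.7).
Normal n = (P→Q) × (P→R) = (-17757.8, -19056, -124772).
So ∂z/∂easting = −n_x/n_z = −0.14232 and ∂z/∂northing = −n_y/n_z = −0.15273.
Intercept c from P: 498.9 + 85.54 + 30.55 = 614.98.
At (318, 277): z_contact = −45.26 − 42.31 + 614.98 = 527.42 m.
Depth below ground = 586.8 − 527.42 = 59.4 m.

59.4 m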